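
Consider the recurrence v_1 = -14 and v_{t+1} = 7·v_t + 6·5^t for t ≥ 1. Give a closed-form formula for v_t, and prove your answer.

v_t = -3·5^t + 7^(t - 1)

Computing the first terms: v_1 = -14, v_2 = -68, v_3 = -326. This suggests v_t = -3·5^t + 7^(t - 1).
When t = 1: the formula gives -14 = -14 = v_1.
Suppose the result is true for t = p, so v_p = -3·5^p + 7^(p - 1).
Then v_{p+1} = 7·v_p + 6·5^p = 7·(-3·5^p + 7^(p - 1)) + 6·5^p = -3·5^(p + 1) + 7^p = -3·5^(p+1) + 7^((p+1) - 1),
which is the claimed formula at t = p+1.
By induction, the statement is established for all t ≥ 1.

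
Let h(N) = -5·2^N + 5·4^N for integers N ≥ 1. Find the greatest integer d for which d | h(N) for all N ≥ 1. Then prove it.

d = 10

Computing the first values: h(1) = 10 and h(2) = 60; gcd(10, 60) = 10, so d ≤ 10.
We prove 10 | -5·2^N + 5·4^N for all N ≥ 1 by induction on N.
For the base case N = 1: h(1) = 10 = 10·(1), so 10 | h(1).
Inductive step: suppose the statement holds for some i ≥ 1, i.e. 10 | h(i). Then
h(i+1) − 4·h(i) = (-5·2^(i+1) + 5·4^(i+1)) − 4·(-5·2^i + 5·4^i) = (-5)·2^i·(2 − 4) = (10)·2^i. Since 10 | h(i) by the inductive hypothesis, 10 | 4·h(i); and 10 | 10 since 10 = 10·1. Therefore 10 | h(i+1).
By the principle of mathematical induction, the result holds for all N ≥ 1.
Therefore the largest such d is 10.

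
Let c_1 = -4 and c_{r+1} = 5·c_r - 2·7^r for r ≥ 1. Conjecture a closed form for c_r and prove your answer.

c_r = 3·5^(r - 1) - 7^r

Computing the first terms: c_1 = -4, c_2 = -34, c_3 = -268. This suggests c_r = 3·5^(r - 1) - 7^r.
Base step (r = 1): the formula gives -4 = -4 = c_1.
Inductive step: suppose the statement holds for some m ≥ 1, so c_m = 3·5^(m - 1) - 7^m.
Then c_{m+1} = 5·c_m - 2·7^m = 5·(3·5^(m - 1) - 7^m) - 2·7^m = 3·5^m - 7^(m + 1) = 3·5^((m+1) - 1) - 7^(m+1),
which is the claimed formula at r = m+1.
By the principle of mathematical induction, the result holds for all r ≥ 1.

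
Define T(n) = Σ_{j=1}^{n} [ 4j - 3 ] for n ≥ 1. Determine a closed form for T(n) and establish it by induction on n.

T(n) = n(2n - 1)

We claim T(n) = n(2n - 1) for all n ≥ 1.
Base step (n = 1): T(1) = 1, and the closed form gives 1. They agree.
Suppose the result is true for n = j, so T(j) = j(2j - 1).
Then T(j+1) = T(j) + (4j + 1) = (j(2j - 1)) + (4j + 1).
Simplifying, T(j+1) = (j + 1)(2j + 1) = (j+1)(2(j+1) - 1),
which is the closed form with n = j+1.
Hence, by induction on n, the claim holds for every n ≥ 1.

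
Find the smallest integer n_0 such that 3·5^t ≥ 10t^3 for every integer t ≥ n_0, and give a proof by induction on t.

At t = 2: 75 < 80, so the inequality fails and n_0 ≥ 3. We prove 3·5^t ≥ 10t^3 for all t ≥ 3.
When t = 3: 3·5^t = 375 and 10t^3 = 270, so 375 ≥ 270.
Suppose the result is true for t = p, so 3·5^p ≥ 10p^3.
Then 3·5^(p + 1) = 5·(3·5^p) ≥ 5·(10p^3).
Also, for p ≥ 3 we have 5·(10p^3) ≥ 10(p+1)^3, since 5 ≥ (1 + 1/p)^3 for all p ≥ 3.
Combining, 3·5^(p + 1) ≥ 10(p+1)^3.
By the principle of mathematical induction, the result holds for all t ≥ 3.
Hence the smallest such n_0 is 3.

n_0 = 3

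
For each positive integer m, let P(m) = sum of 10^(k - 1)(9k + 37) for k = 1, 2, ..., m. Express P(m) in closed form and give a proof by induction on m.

P(m) = 10^m(m + 4) - 4

We claim P(m) = 10^m(m + 4) - 4 for all m ≥ 1.
For the base case m = 1: P(1) = 46, and the closed form gives 46. They agree.
Inductive step: suppose the statement holds for some k ≥ 1, so P(k) = 10^k(k + 4) - 4.
Then P(k+1) = P(k) + (10^k(9k + 46)) = (10^k(k + 4) - 4) + (10^k(9k + 46)).
Simplifying, P(k+1) = 10·10^k·k + 50·10^k - 4 = 10^(k+1)((k+1) + 4) - 4,
which is the closed form with m = k+1.
By the principle of mathematical induction, the result holds for all m ≥ 1.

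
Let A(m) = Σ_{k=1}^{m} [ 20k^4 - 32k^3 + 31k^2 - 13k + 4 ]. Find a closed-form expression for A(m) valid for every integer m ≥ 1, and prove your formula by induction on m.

We claim A(m) = m(4m^4 + 2m^3 + m^2 + m + 2) for all m ≥ 1.
Base step (m = 1): A(1) = 10, and the closed form gives 10. They agree.
For the inductive step, assume it holds for an arbitrary k ≥ 1, so A(k) = k(4k^4 + 2k^3 + k^2 + k + 2).
Then A(k+1) = A(k) + (20k^4 + 48k^3 + 55k^2 + 33k + 10) = (k(4k^4 + 2k^3 + k^2 + k + 2)) + (20k^4 + 48k^3 + 55k^2 + 33k + 10).
Simplifying, A(k+1) = (k + 1)(4k^4 + 18k^3 + 31k^2 + 25k + 10) = (k+1)(4(k+1)^4 + 2(k+1)^3 + (k+1)^2 + (k+1) + 2),
which is the closed form with m = k+1.
Hence, by induction on m, the claim holds for every m ≥ 1.

A(m) = m(4m^4 + 2m^3 + m^2 + m + 2)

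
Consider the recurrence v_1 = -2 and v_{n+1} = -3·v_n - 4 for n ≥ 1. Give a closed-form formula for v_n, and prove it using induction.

v_n = -(-3)^(n - 1) - 1

Computing the first terms: v_1 = -2, v_2 = 2, v_3 = -10. This suggests v_n = -(-3)^(n - 1) - 1.
When n = 1: the formula gives -2 = -2 = v_1.
Suppose the result is true for n = r, so v_r = -(-3)^(r - 1) - 1.
Then v_{r+1} = -3·v_r - 4 = -3·(-(-3)^(r - 1) - 1) - 4 = -(-3)^r - 1 = -(-3)^((r+1) - 1) - 1,
which is the claimed formula at n = r+1.
By the principle of mathematical induction, the result holds for all n ≥ 1.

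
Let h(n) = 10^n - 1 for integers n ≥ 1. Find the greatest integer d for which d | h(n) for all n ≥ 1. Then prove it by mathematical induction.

Computing the first values: h(1) = 9 and h(2) = 99; gcd(9, 99) = 9, so d ≤ 9.
We prove 9 | 10^n - 1 for all n ≥ 1 by induction on n.
Base case (n = 1): h(1) = 9 = 9·(1), so 9 | h(1).
For the inductive step, assume it holds for an arbitrary j ≥ 1, i.e. 9 | h(j). Then
10^{j+1} − 1^{j+1} = 10·10^j − 1·1^j = 10·(10^j − 1^j) + (9)·1^j. The first term is divisible by 9 by the inductive hypothesis, and the second term (9)·1^j is divisible by 9 since 9 | 9. Hence 9 | h(j+1).
This completes the induction.
Therefore the largest such d is 9.

d = 9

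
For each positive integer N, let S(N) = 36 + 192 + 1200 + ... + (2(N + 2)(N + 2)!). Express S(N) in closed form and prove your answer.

S(N) = 2(N + 3)! - 12

We claim S(N) = 2(N + 3)! - 12 for all N ≥ 1.
Base step (N = 1): S(1) = 36, and the closed form gives 36. They agree.
Inductive step: assume the claim holds for N = i, so S(i) = 2(i + 3)! - 12.
Then S(i+1) = S(i) + (2(i + 3)(i + 3)!) = (2(i + 3)! - 12) + (2(i + 3)(i + 3)!).
Simplifying, S(i+1) = 2((i+1) + 3)! - 12,
which is the closed form with N = i+1.
Hence, by induction on N, the claim holds for every N ≥ 1.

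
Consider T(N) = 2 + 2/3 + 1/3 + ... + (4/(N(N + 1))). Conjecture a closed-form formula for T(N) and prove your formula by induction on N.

T(N) = 4N/(N + 1)

We claim T(N) = 4N/(N + 1) for all N ≥ 1.
Base case (N = 1): T(1) = 2, and the closed form gives 2. They agree.
Inductive step: suppose the statement holds for some i ≥ 1, so T(i) = 4i/(i + 1).
Then T(i+1) = T(i) + (4/((i + 1)(i + 2))) = (4i/(i + 1)) + (4/((i + 1)(i + 2))).
Simplifying, T(i+1) = 4(i + 1)/(i + 2) = 4(i+1)/((i+1) + 1),
which is the closed form with N = i+1.
Hence, by induction on N, the claim holds for every N ≥ 1.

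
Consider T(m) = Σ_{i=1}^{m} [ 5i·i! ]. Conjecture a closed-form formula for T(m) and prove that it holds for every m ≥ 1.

We claim T(m) = 5(m + 1)! - 5 for all m ≥ 1.
When m = 1: T(1) = 5, and the closed form gives 5. They agree.
Inductive step: suppose the statement holds for some i ≥ 1, so T(i) = 5(i + 1)! - 5.
Then T(i+1) = T(i) + (5(i + 1)(i + 1)!) = (5(i + 1)! - 5) + (5(i + 1)(i + 1)!).
Simplifying, T(i+1) = 5((i+1) + 1)! - 5,
which is the closed form with m = i+1.
By the principle of mathematical induction, the result holds for all m ≥ 1.

T(m) = 5(m + 1)! - 5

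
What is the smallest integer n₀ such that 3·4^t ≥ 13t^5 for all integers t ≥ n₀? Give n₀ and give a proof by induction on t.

At t = 8: 196608 < 425984, so the inequality fails and n₀ ≥ 9. We prove 3·4^t ≥ 13t^5 for all t ≥ 9.
For the base case t = 9: 3·4^t = 786432 and 13t^5 = 767637, so 786432 ≥ 767637.
Inductive step: suppose the statement holds for some i ≥ 9, so 3·4^i ≥ 13i^5.
Then 3·4^(i + 1) = 4·(3·4^i) ≥ 4·(13i^5).
Also, for i ≥ 9 we have 4·(13i^5) ≥ 13(i+1)^5, since 4 ≥ (1 + 1/i)^5 for all i ≥ 9.
Combining, 3·4^(i + 1) ≥ 13(i+1)^5.
By induction, the statement is established for all t ≥ 9.
Hence the smallest such n₀ is 9.

n₀ = 9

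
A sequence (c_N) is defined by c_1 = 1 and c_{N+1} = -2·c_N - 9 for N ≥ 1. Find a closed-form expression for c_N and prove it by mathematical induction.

Computing the first terms: c_1 = 1, c_2 = -11, c_3 = 13. This suggests c_N = (-2)^(N + 1) - 3.
For the base case N = 1: the formula gives 1 = 1 = c_1.
For the inductive step, assume it holds for an arbitrary j ≥ 1, so c_j = (-2)^(j + 1) - 3.
Then c_{j+1} = -2·c_j - 9 = -2·((-2)^(j + 1) - 3) - 9 = (-2)^(j + 2) - 3 = (-2)^((j+1) + 1) - 3,
which is the claimed formula at N = j+1.
By induction, the statement is established for all N ≥ 1.

c_N = (-2)^(N + 1) - 3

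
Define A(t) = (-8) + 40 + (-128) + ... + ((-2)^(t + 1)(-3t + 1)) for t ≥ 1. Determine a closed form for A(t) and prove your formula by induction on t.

We claim A(t) = (-2)^(t + 2)t for all t ≥ 1.
For the base case t = 1: A(1) = -8, and the closed form gives -8. They agree.
For the inductive step, assume it holds for an arbitrary r ≥ 1, so A(r) = (-2)^(r + 2)r.
Then A(r+1) = A(r) + ((-2)^(r + 2)(-3r - 2)) = ((-2)^(r + 2)r) + ((-2)^(r + 2)(-3r - 2)).
Simplifying, A(r+1) = (-2)^(r + 3)(r + 1) = (-2)^((r+1) + 2)(r+1),
which is the closed form with t = r+1.
This completes the induction.

A(t) = (-2)^(t + 2)t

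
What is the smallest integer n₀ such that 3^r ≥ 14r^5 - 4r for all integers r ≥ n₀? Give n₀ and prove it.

n₀ = 15

At r = 14: 4782969 < 7529480, so the inequality fails and n₀ ≥ 15. We prove 3^r ≥ 14r^5 - 4r for all r ≥ 15.
When r = 15: 3^r = 14348907 and 14r^5 - 4r = 10631190, so 14348907 ≥ 10631190.
Suppose the result is true for r = j, so 3^j ≥ 14j^5 - 4j.
Then 3^(j + 1) = 3·(3^j) ≥ 3·(14j^5 - 4j).
Also, for j ≥ 15 we have 3·(14j^5 - 4j) ≥ 14(j+1)^5 - 4(j+1), since 3·(14j^5 - 4j) − (14(j+1)^5 - 4(j+1)) = 28j^5 - 70j^4 - 140j^3 - 140j^2 - 78j - 10, which is nonnegative for all j ≥ 15.
Combining, 3^(j + 1) ≥ 14(j+1)^5 - 4(j+1).
Hence, by induction on r, the claim holds for every r ≥ 15.
Hence the smallest such n₀ is 15.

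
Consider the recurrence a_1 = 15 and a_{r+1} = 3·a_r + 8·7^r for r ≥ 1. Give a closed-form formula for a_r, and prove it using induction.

a_r = 3^(r - 1) + 2·7^r

Computing the first terms: a_1 = 15, a_2 = 101, a_3 = 695. This suggests a_r = 3^(r - 1) + 2·7^r.
Base step (r = 1): the formula gives 15 = 15 = a_1.
Inductive step: suppose the statement holds for some m ≥ 1, so a_m = 3^(m - 1) + 2·7^m.
Then a_{m+1} = 3·a_m + 8·7^m = 3·(3^(m - 1) + 2·7^m) + 8·7^m = 3^m + 2·7^(m + 1) = 3^((m+1) - 1) + 2·7^(m+1),
which is the claimed formula at r = m+1.
By induction, the statement is established for all r ≥ 1.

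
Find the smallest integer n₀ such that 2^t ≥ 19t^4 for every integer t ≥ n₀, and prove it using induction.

At t = 22: 4194304 < 4450864, so the inequality fails and n₀ ≥ 23. We prove 2^t ≥ 19t^4 for all t ≥ 23.
Base case (t = 23): 2^t = 8388608 and 19t^4 = 5316979, so 8388608 ≥ 5316979.
Inductive step: assume the claim holds for t = m, so 2^m ≥ 19m^4.
Then 2^(m + 1) = 2·(2^m) ≥ 2·(19m^4).
Also, for m ≥ 23 we have 2·(19m^4) ≥ 19(m+1)^4, since 2 ≥ (1 + 1/m)^4 for all m ≥ 23.
Combining, 2^(m + 1) ≥ 19(m+1)^4.
Hence, by induction on t, the claim holds for every t ≥ 23.
Hence the smallest such n₀ is 23.

n₀ = 23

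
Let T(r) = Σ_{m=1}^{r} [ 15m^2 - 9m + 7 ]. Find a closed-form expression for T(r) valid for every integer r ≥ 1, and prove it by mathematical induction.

T(r) = r(5r^2 + 3r + 5)

We claim T(r) = r(5r^2 + 3r + 5) for all r ≥ 1.
Base step (r = 1): T(1) = 13, and the closed form gives 13. They agree.
For the inductive step, assume it holds for an arbitrary m ≥ 1, so T(m) = m(5m^2 + 3m + 5).
Then T(m+1) = T(m) + (15m^2 + 21m + 13) = (m(5m^2 + 3m + 5)) + (15m^2 + 21m + 13).
Simplifying, T(m+1) = (m + 1)(5m^2 + 13m + 13) = (m+1)(5(m+1)^2 + 3(m+1) + 5),
which is the closed form with r = m+1.
By induction, the statement is established for all r ≥ 1.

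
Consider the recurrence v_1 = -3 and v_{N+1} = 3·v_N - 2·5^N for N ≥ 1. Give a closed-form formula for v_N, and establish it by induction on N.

v_N = 2·3^(N - 1) - 5^N

Computing the first terms: v_1 = -3, v_2 = -19, v_3 = -107. This suggests v_N = 2·3^(N - 1) - 5^N.
Base step (N = 1): the formula gives -3 = -3 = v_1.
For the inductive step, assume it holds for an arbitrary m ≥ 1, so v_m = 2·3^(m - 1) - 5^m.
Then v_{m+1} = 3·v_m - 2·5^m = 3·(2·3^(m - 1) - 5^m) - 2·5^m = 2·3^m - 5^(m + 1) = 2·3^((m+1) - 1) - 5^(m+1),
which is the claimed formula at N = m+1.
By induction, the statement is established for all N ≥ 1.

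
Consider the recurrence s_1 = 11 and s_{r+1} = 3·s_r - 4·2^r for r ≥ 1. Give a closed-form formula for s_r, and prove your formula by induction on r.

Computing the first terms: s_1 = 11, s_2 = 25, s_3 = 59. This suggests s_r = 2^(r + 2) + 3^r.
Base step (r = 1): the formula gives 11 = 11 = s_1.
For the inductive step, assume it holds for an arbitrary m ≥ 1, so s_m = 2^(m + 2) + 3^m.
Then s_{m+1} = 3·s_m - 4·2^m = 3·(2^(m + 2) + 3^m) - 4·2^m = 2^(m + 3) + 3^(m + 1) = 2^((m+1) + 2) + 3^(m+1),
which is the claimed formula at r = m+1.
By the principle of mathematical induction, the result holds for all r ≥ 1.

s_r = 2^(r + 2) + 3^r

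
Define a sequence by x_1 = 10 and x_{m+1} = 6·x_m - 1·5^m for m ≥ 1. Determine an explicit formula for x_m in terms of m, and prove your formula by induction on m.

x_m = 5^m + 5·6^(m - 1)

Computing the first terms: x_1 = 10, x_2 = 55, x_3 = 305. This suggests x_m = 5^m + 5·6^(m - 1).
Base step (m = 1): the formula gives 10 = 10 = x_1.
Inductive step: assume the claim holds for m = i, so x_i = 5^i + 5·6^(i - 1).
Then x_{i+1} = 6·x_i - 1·5^i = 6·(5^i + 5·6^(i - 1)) - 1·5^i = 5^(i + 1) + 5·6^i = 5^(i+1) + 5·6^((i+1) - 1),
which is the claimed formula at m = i+1.
By induction, the statement is established for all m ≥ 1.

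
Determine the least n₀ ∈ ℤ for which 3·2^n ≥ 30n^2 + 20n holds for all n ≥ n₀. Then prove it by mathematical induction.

At n = 10: 3072 < 3200, so the inequality fails and n₀ ≥ 11. We prove 3·2^n ≥ 30n^2 + 20n for all n ≥ 11.
Base case (n = 11): 3·2^n = 6144 and 30n^2 + 20n = 3850, so 6144 ≥ 3850.
Inductive step: assume the claim holds for n = m, so 3·2^m ≥ 30m^2 + 20m.
Then 3·2^(m + 1) = 2·(3·2^m) ≥ 2·(30m^2 + 20m).
Also, for m ≥ 11 we have 2·(30m^2 + 20m) ≥ 30(m+1)^2 + 20(m+1), since 2·(30m^2 + 20m) − (30(m+1)^2 + 20(m+1)) = 30m^2 - 40m - 50, which is nonnegative for all m ≥ 11.
Combining, 3·2^(m + 1) ≥ 30(m+1)^2 + 20(m+1).
This completes the induction.
Hence the smallest such n₀ is 11.

n₀ = 11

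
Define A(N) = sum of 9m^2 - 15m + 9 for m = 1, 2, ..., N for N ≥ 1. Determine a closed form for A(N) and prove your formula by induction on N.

A(N) = 3N(N^2 - N + 1)

We claim A(N) = 3N(N^2 - N + 1) for all N ≥ 1.
When N = 1: A(1) = 3, and the closed form gives 3. They agree.
For the inductive step, assume it holds for an arbitrary m ≥ 1, so A(m) = 3m(m^2 - m + 1).
Then A(m+1) = A(m) + (9m^2 + 3m + 3) = (3m(m^2 - m + 1)) + (9m^2 + 3m + 3).
Simplifying, A(m+1) = 3(m + 1)(m^2 + m + 1) = 3(m+1)((m+1)^2 - (m+1) + 1),
which is the closed form with N = m+1.
By the principle of mathematical induction, the result holds for all N ≥ 1.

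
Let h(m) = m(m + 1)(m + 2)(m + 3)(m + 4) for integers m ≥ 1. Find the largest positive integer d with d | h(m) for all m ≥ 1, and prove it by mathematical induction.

d = 120

Computing the first values: h(1) = 120 and h(2) = 720; gcd(120, 720) = 120, so d ≤ 120.
We prove 120 | m(m + 1)(m + 2)(m + 3)(m + 4) for all m ≥ 1 by induction on m.
Base case (m = 1): h(1) = 120 = 120·(1), so 120 | h(1).
Inductive step: suppose the statement holds for some j ≥ 1, i.e. 120 | h(j). Then
h(j+1) − h(j) = (j+1)·(j+2)·(j+3)·(j+4)·(j+5) − j·(j+1)·(j+2)·(j+3)·(j+4) = (j+1)·(j+2)·(j+3)·(j+4)·[(j+5) − j] = 5·(j+1)·(j+2)·(j+3)·(j+4). The product of 4 consecutive integers is divisible by (4)! = 24, so h(j+1) − h(j) is divisible by 5·24 = 120. By the inductive hypothesis 120 | h(j), hence 120 | h(j+1).
Hence, by induction on m, the claim holds for every m ≥ 1.
Therefore the largest such d is 120.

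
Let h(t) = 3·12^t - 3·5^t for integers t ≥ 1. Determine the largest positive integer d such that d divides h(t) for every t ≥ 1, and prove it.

Computing the first values: h(1) = 21 and h(2) = 357; gcd(21, 357) = 21, so d ≤ 21.
We prove 21 | 3·12^t - 3·5^t for all t ≥ 1 by induction on t.
When t = 1: h(1) = 21 = 21·(1), so 21 | h(1).
For the inductive step, assume it holds for an arbitrary p ≥ 1, i.e. 21 | h(p). Then
h(p+1) − 12·h(p) = (3·12^(p+1) - 3·5^(p+1)) − 12·(3·12^p - 3·5^p) = (-3)·5^p·(5 − 12) = (21)·5^p. Since 21 | h(p) by the inductive hypothesis, 21 | 12·h(p); and 21 | 21 since 21 = 21·1. Therefore 21 | h(p+1).
By the principle of mathematical induction, the result holds for all t ≥ 1.
Therefore the largest such d is 21.

d = 21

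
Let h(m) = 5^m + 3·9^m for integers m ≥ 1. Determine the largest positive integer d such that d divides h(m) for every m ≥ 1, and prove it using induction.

d = 4

Computing the first values: h(1) = 32 and h(2) = 268; gcd(32, 268) = 4, so d ≤ 4.
We prove 4 | 5^m + 3·9^m for all m ≥ 1 by induction on m.
When m = 1: h(1) = 32 = 4·(8), so 4 | h(1).
Suppose the result is true for m = r, i.e. 4 | h(r). Then
h(r+1) − 9·h(r) = (5^(r+1) + 3·9^(r+1)) − 9·(5^r + 3·9^r) = (1)·5^r·(5 − 9) = (-4)·5^r. Since 4 | h(r) by the inductive hypothesis, 4 | 9·h(r); and 4 | -4 since -4 = 4·-1. Therefore 4 | h(r+1).
By induction, the statement is established for all m ≥ 1.
Therefore the largest such d is 4.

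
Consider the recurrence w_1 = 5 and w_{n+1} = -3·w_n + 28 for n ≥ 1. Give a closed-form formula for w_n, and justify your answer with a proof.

w_n = -2(-3)^(n - 1) + 7

Computing the first terms: w_1 = 5, w_2 = 13, w_3 = -11. This suggests w_n = -2(-3)^(n - 1) + 7.
For the base case n = 1: the formula gives 5 = 5 = w_1.
Suppose the result is true for n = r, so w_r = -2(-3)^(r - 1) + 7.
Then w_{r+1} = -3·w_r + 28 = -3·(-2(-3)^(r - 1) + 7) + 28 = -2(-3)^r + 7 = -2(-3)^((r+1) - 1) + 7,
which is the claimed formula at n = r+1.
By the principle of mathematical induction, the result holds for all n ≥ 1.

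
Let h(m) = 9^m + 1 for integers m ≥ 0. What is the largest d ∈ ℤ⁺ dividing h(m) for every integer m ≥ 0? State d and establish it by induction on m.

Computing the first values: h(0) = 2 and h(1) = 10; gcd(2, 10) = 2, so d ≤ 2.
We prove 2 | 9^m + 1 for all m ≥ 0 by induction on m.
When m = 0: h(0) = 2 = 2·(1), so 2 | h(0).
Inductive step: suppose the statement holds for some r ≥ 0, i.e. 2 | h(r). Then
h(r+1) = 9^(r+1) + 1 = 9·(9^r + 1) - 8 = 9·h(r) - 8. The first term is divisible by 2 by the inductive hypothesis, and -8 is divisible by 2. Hence 2 | h(r+1).
Hence, by induction on m, the claim holds for every m ≥ 0.
Therefore the largest such d is 2.

d = 2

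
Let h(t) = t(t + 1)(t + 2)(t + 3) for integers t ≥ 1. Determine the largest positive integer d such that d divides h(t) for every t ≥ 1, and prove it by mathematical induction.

Computing the first values: h(1) = 24 and h(2) = 120; gcd(24, 120) = 24, so d ≤ 24.
We prove 24 | t(t + 1)(t + 2)(t + 3) for all t ≥ 1 by induction on t.
Base step (t = 1): h(1) = 24 = 24·(1), so 24 | h(1).
Inductive step: assume the claim holds for t = i, i.e. 24 | h(i). Then
h(i+1) − h(i) = (i+1)·(i+2)·(i+3)·(i+4) − i·(i+1)·(i+2)·(i+3) = (i+1)·(i+2)·(i+3)·[(i+4) − i] = 4·(i+1)·(i+2)·(i+3). The product of 3 consecutive integers is divisible by (3)! = 6, so h(i+1) − h(i) is divisible by 4·6 = 24. By the inductive hypothesis 24 | h(i), hence 24 | h(i+1).
By the principle of mathematical induction, the result holds for all t ≥ 1.
Therefore the largest such d is 24.

d = 24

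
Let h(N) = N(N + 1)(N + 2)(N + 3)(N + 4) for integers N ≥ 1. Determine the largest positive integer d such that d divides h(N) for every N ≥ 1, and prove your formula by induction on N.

Computing the first values: h(1) = 120 and h(2) = 720; gcd(120, 720) = 120, so d ≤ 120.
We prove 120 | N(N + 1)(N + 2)(N + 3)(N + 4) for all N ≥ 1 by induction on N.
For the base case N = 1: h(1) = 120 = 120·(1), so 120 | h(1).
Inductive step: suppose the statement holds for some p ≥ 1, i.e. 120 | h(p). Then
h(p+1) − h(p) = (p+1)·(p+2)·(p+3)·(p+4)·(p+5) − p·(p+1)·(p+2)·(p+3)·(p+4) = (p+1)·(p+2)·(p+3)·(p+4)·[(p+5) − p] = 5·(p+1)·(p+2)·(p+3)·(p+4). The product of 4 consecutive integers is divisible by (4)! = 24, so h(p+1) − h(p) is divisible by 5·24 = 120. By the inductive hypothesis 120 | h(p), hence 120 | h(p+1).
This completes the induction.
Therefore the largest such d is 120.

d = 120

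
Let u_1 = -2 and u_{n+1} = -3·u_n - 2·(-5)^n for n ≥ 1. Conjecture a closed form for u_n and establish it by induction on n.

u_n = -(-3)^n + (-5)^n

Computing the first terms: u_1 = -2, u_2 = 16, u_3 = -98. This suggests u_n = -(-3)^n + (-5)^n.
Base case (n = 1): the formula gives -2 = -2 = u_1.
Suppose the result is true for n = j, so u_j = -(-3)^j + (-5)^j.
Then u_{j+1} = -3·u_j - 2·(-5)^j = -3·(-(-3)^j + (-5)^j) - 2·(-5)^j = -(-3)^(j + 1) + (-5)^(j + 1),
which is the claimed formula at n = j+1.
This completes the induction.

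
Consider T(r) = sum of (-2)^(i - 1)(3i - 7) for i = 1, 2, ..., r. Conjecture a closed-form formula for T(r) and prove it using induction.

T(r) = (-2)^r(-r + 2) - 2

We claim T(r) = (-2)^r(-r + 2) - 2 for all r ≥ 1.
Base case (r = 1): T(1) = -4, and the closed form gives -4. They agree.
Suppose the result is true for r = i, so T(i) = (-2)^i(-i + 2) - 2.
Then T(i+1) = T(i) + ((-2)^i(3i - 4)) = ((-2)^i(-i + 2) - 2) + ((-2)^i(3i - 4)).
Simplifying, T(i+1) = 2(-2)^i·i - 2(-2)^i - 2 = (-2)^(i+1)(-(i+1) + 2) - 2,
which is the closed form with r = i+1.
By the principle of mathematical induction, the result holds for all r ≥ 1.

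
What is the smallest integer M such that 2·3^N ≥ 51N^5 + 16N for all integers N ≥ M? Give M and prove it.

At N = 15: 28697814 < 38728365, so the inequality fails and M ≥ 16. We prove 2·3^N ≥ 51N^5 + 16N for all N ≥ 16.
When N = 16: 2·3^N = 86093442 and 51N^5 + 16N = 53477632, so 86093442 ≥ 53477632.
Inductive step: suppose the statement holds for some k ≥ 16, so 2·3^k ≥ 51k^5 + 16k.
Then 2·3^(k + 1) = 3·(2·3^k) ≥ 3·(51k^5 + 16k).
Also, for k ≥ 16 we have 3·(51k^5 + 16k) ≥ 51(k+1)^5 + 16(k+1), since 3·(51k^5 + 16k) − (51(k+1)^5 + 16(k+1)) = 102k^5 - 255k^4 - 510k^3 - 510k^2 - 223k - 67, which is nonnegative for all k ≥ 16.
Combining, 2·3^(k + 1) ≥ 51(k+1)^5 + 16(k+1).
By the principle of mathematical induction, the result holds for all N ≥ 16.
Hence the smallest such M is 16.

M = 16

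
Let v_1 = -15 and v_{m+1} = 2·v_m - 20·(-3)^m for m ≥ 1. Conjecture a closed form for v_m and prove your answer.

v_m = 4(-3)^m - 3·2^(m - 1)

Computing the first terms: v_1 = -15, v_2 = 30, v_3 = -120. This suggests v_m = 4(-3)^m - 3·2^(m - 1).
For the base case m = 1: the formula gives -15 = -15 = v_1.
Inductive step: assume the claim holds for m = k, so v_k = 4(-3)^k - 3·2^(k - 1).
Then v_{k+1} = 2·v_k - 20·(-3)^k = 2·(4(-3)^k - 3·2^(k - 1)) - 20·(-3)^k = 4(-3)^(k + 1) - 3·2^k = 4(-3)^(k+1) - 3·2^((k+1) - 1),
which is the claimed formula at m = k+1.
By induction, the statement is established for all m ≥ 1.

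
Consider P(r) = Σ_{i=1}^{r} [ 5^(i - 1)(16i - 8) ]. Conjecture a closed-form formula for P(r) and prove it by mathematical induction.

P(r) = 5^r(4r - 3) + 3

We claim P(r) = 5^r(4r - 3) + 3 for all r ≥ 1.
For the base case r = 1: P(1) = 8, and the closed form gives 8. They agree.
Inductive step: suppose the statement holds for some i ≥ 1, so P(i) = 5^i(4i - 3) + 3.
Then P(i+1) = P(i) + (5^i(16i + 8)) = (5^i(4i - 3) + 3) + (5^i(16i + 8)).
Simplifying, P(i+1) = 20·5^i·i + 5·5^i + 3 = 5^(i+1)(4(i+1) - 3) + 3,
which is the closed form with r = i+1.
By the principle of mathematical induction, the result holds for all r ≥ 1.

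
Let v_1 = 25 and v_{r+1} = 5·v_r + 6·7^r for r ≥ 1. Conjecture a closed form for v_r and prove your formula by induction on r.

v_r = 4·5^(r - 1) + 3·7^r

Computing the first terms: v_1 = 25, v_2 = 167, v_3 = 1129. This suggests v_r = 4·5^(r - 1) + 3·7^r.
Base case (r = 1): the formula gives 25 = 25 = v_1.
Inductive step: assume the claim holds for r = j, so v_j = 4·5^(j - 1) + 3·7^j.
Then v_{j+1} = 5·v_j + 6·7^j = 5·(4·5^(j - 1) + 3·7^j) + 6·7^j = 4·5^j + 3·7^(j + 1) = 4·5^((j+1) - 1) + 3·7^(j+1),
which is the claimed formula at r = j+1.
By the principle of mathematical induction, the result holds for all r ≥ 1.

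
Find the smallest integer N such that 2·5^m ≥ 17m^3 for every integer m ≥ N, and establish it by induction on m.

At m = 3: 250 < 459, so the inequality fails and N ≥ 4. We prove 2·5^m ≥ 17m^3 for all m ≥ 4.
Base step (m = 4): 2·5^m = 1250 and 17m^3 = 1088, so 1250 ≥ 1088.
Inductive step: suppose the statement holds for some j ≥ 4, so 2·5^j ≥ 17j^3.
Then 2·5^(j + 1) = 5·(2·5^j) ≥ 5·(17j^3).
Also, for j ≥ 4 we have 5·(17j^3) ≥ 17(j+1)^3, since 5 ≥ (1 + 1/j)^3 for all j ≥ 4.
Combining, 2·5^(j + 1) ≥ 17(j+1)^3.
Hence, by induction on m, the claim holds for every m ≥ 4.
Hence the smallest such N is 4.

N = 4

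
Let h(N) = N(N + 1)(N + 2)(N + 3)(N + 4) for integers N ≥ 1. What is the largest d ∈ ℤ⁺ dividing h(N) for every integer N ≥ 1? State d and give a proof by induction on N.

Computing the first values: h(1) = 120 and h(2) = 720; gcd(120, 720) = 120, so d ≤ 120.
We prove 120 | N(N + 1)(N + 2)(N + 3)(N + 4) for all N ≥ 1 by induction on N.
Base case (N = 1): h(1) = 120 = 120·(1), so 120 | h(1).
Inductive step: assume the claim holds for N = p, i.e. 120 | h(p). Then
h(p+1) − h(p) = (p+1)·(p+2)·(p+3)·(p+4)·(p+5) − p·(p+1)·(p+2)·(p+3)·(p+4) = (p+1)·(p+2)·(p+3)·(p+4)·[(p+5) − p] = 5·(p+1)·(p+2)·(p+3)·(p+4). The product of 4 consecutive integers is divisible by (4)! = 24, so h(p+1) − h(p) is divisible by 5·24 = 120. By the inductive hypothesis 120 | h(p), hence 120 | h(p+1).
By induction, the statement is established for all N ≥ 1.
Therefore the largest such d is 120.

d = 120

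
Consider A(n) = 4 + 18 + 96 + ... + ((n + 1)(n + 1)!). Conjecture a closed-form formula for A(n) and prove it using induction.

We claim A(n) = (n + 2)! - 2 for all n ≥ 1.
For the base case n = 1: A(1) = 4, and the closed form gives 4. They agree.
Inductive step: suppose the statement holds for some k ≥ 1, so A(k) = (k + 2)! - 2.
Then A(k+1) = A(k) + ((k + 2)(k + 2)!) = ((k + 2)! - 2) + ((k + 2)(k + 2)!).
Simplifying, A(k+1) = ((k+1) + 2)! - 2,
which is the closed form with n = k+1.
By induction, the statement is established for all n ≥ 1.

A(n) = (n + 2)! - 2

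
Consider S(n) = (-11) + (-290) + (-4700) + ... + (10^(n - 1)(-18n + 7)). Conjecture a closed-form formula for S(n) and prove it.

We claim S(n) = 10^n(-2n + 1) - 1 for all n ≥ 1.
Base case (n = 1): S(1) = -11, and the closed form gives -11. They agree.
Suppose the result is true for n = p, so S(p) = 10^p(-2p + 1) - 1.
Then S(p+1) = S(p) + (10^p(-18p - 11)) = (10^p(-2p + 1) - 1) + (10^p(-18p - 11)).
Simplifying, S(p+1) = -20·10^p·p - 10·10^p - 1 = 10^(p+1)(-2(p+1) + 1) - 1,
which is the closed form with n = p+1.
This completes the induction.

S(n) = 10^n(-2n + 1) - 1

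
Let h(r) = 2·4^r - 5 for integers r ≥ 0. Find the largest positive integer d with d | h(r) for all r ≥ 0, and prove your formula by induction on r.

Computing the first values: h(0) = -3 and h(1) = 3; gcd(-3, 3) = 3, so d ≤ 3.
We prove 3 | 2·4^r - 5 for all r ≥ 0 by induction on r.
When r = 0: h(0) = -3 = 3·(-1), so 3 | h(0).
Inductive step: suppose the statement holds for some j ≥ 0, i.e. 3 | h(j). Then
h(j+1) = 2·4^(j+1) - 5 = 4·(2·4^j - 5) + 15 = 4·h(j) + 15. The first term is divisible by 3 by the inductive hypothesis, and 15 is divisible by 3. Hence 3 | h(j+1).
By the principle of mathematical induction, the result holds for all r ≥ 0.
Therefore the largest such d is 3.

d = 3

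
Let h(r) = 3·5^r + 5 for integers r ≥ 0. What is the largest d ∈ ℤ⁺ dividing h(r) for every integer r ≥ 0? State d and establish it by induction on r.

d = 4

Computing the first values: h(0) = 8 and h(1) = 20; gcd(8, 20) = 4, so d ≤ 4.
We prove 4 | 3·5^r + 5 for all r ≥ 0 by induction on r.
When r = 0: h(0) = 8 = 4·(2), so 4 | h(0).
Inductive step: suppose the statement holds for some m ≥ 0, i.e. 4 | h(m). Then
h(m+1) = 3·5^(m+1) + 5 = 5·(3·5^m + 5) - 20 = 5·h(m) - 20. The first term is divisible by 4 by the inductive hypothesis, and -20 is divisible by 4. Hence 4 | h(m+1).
This completes the induction.
Therefore the largest such d is 4.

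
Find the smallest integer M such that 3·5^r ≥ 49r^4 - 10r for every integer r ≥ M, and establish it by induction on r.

At r = 6: 46875 < 63444, so the inequality fails and M ≥ 7. We prove 3·5^r ≥ 49r^4 - 10r for all r ≥ 7.
For the base case r = 7: 3·5^r = 234375 and 49r^4 - 10r = 117579, so 234375 ≥ 117579.
For the inductive step, assume it holds for an arbitrary p ≥ 7, so 3·5^p ≥ 49p^4 - 10p.
Then 3·5^(p + 1) = 5·(3·5^p) ≥ 5·(49p^4 - 10p).
Also, for p ≥ 7 we have 5·(49p^4 - 10p) ≥ 49(p+1)^4 - 10(p+1), since 5·(49p^4 - 10p) − (49(p+1)^4 - 10(p+1)) = 196p^4 - 196p^3 - 294p^2 - 236p - 39, which is nonnegative for all p ≥ 7.
Combining, 3·5^(p + 1) ≥ 49(p+1)^4 - 10(p+1).
By the principle of mathematical induction, the result holds for all r ≥ 7.
Hence the smallest such M is 7.

M = 7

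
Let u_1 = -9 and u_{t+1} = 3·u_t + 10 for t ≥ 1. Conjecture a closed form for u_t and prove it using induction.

Computing the first terms: u_1 = -9, u_2 = -17, u_3 = -41. This suggests u_t = -4·3^(t - 1) - 5.
Base step (t = 1): the formula gives -9 = -9 = u_1.
Inductive step: suppose the statement holds for some p ≥ 1, so u_p = -4·3^(p - 1) - 5.
Then u_{p+1} = 3·u_p + 10 = 3·(-4·3^(p - 1) - 5) + 10 = -4·3^p - 5 = -4·3^((p+1) - 1) - 5,
which is the claimed formula at t = p+1.
By the principle of mathematical induction, the result holds for all t ≥ 1.

u_t = -4·3^(t - 1) - 5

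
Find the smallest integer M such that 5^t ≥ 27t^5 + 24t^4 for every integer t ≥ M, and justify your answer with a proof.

M = 9

At t = 8: 390625 < 983040, so the inequality fails and M ≥ 9. We prove 5^t ≥ 27t^5 + 24t^4 for all t ≥ 9.
For the base case t = 9: 5^t = 1953125 and 27t^5 + 24t^4 = 1751787, so 1953125 ≥ 1751787.
Inductive step: assume the claim holds for t = j, so 5^j ≥ 27j^5 + 24j^4.
Then 5^(j + 1) = 5·(5^j) ≥ 5·(27j^5 + 24j^4).
Also, for j ≥ 9 we have 5·(27j^5 + 24j^4) ≥ 27(j+1)^5 + 24(j+1)^4, since 5·(27j^5 + 24j^4) − (27(j+1)^5 + 24(j+1)^4) = 108j^5 - 39j^4 - 366j^3 - 414j^2 - 231j - 51, which is nonnegative for all j ≥ 9.
Combining, 5^(j + 1) ≥ 27(j+1)^5 + 24(j+1)^4.
By induction, the statement is established for all t ≥ 9.
Hence the smallest such M is 9.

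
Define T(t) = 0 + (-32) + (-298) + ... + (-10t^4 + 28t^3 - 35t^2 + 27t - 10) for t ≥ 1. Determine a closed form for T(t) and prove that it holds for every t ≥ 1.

We claim T(t) = -t(t - 1)(2t^3 + t - 2) for all t ≥ 1.
When t = 1: T(1) = 0, and the closed form gives 0. They agree.
Inductive step: assume the claim holds for t = p, so T(p) = p(-2p^4 + 2p^3 - p^2 + 3p - 2).
Then T(p+1) = T(p) + (p(-10p^3 - 12p^2 - 11p + 1)) = (p(-2p^4 + 2p^3 - p^2 + 3p - 2)) + (p(-10p^3 - 12p^2 - 11p + 1)).
Simplifying, T(p+1) = -p(p + 1)(2p^3 + 6p^2 + 7p + 1) = -(p+1)((p+1) - 1)(2(p+1)^3 + (p+1) - 2),
which is the closed form with t = p+1.
By induction, the statement is established for all t ≥ 1.

T(t) = -t(t - 1)(2t^3 + t - 2)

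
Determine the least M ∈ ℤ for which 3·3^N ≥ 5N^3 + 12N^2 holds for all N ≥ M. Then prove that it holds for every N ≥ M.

M = 6

At N = 5: 729 < 925, so the inequality fails and M ≥ 6. We prove 3·3^N ≥ 5N^3 + 12N^2 for all N ≥ 6.
Base case (N = 6): 3·3^N = 2187 and 5N^3 + 12N^2 = 1512, so 2187 ≥ 1512.
For the inductive step, assume it holds for an arbitrary k ≥ 6, so 3·3^k ≥ 5k^3 + 12k^2.
Then 3·3^(k + 1) = 3·(3·3^k) ≥ 3·(5k^3 + 12k^2).
Also, for k ≥ 6 we have 3·(5k^3 + 12k^2) ≥ 5(k+1)^3 + 12(k+1)^2, since 3·(5k^3 + 12k^2) − (5(k+1)^3 + 12(k+1)^2) = 10k^3 + 9k^2 - 39k - 17, which is nonnegative for all k ≥ 6.
Combining, 3·3^(k + 1) ≥ 5(k+1)^3 + 12(k+1)^2.
By induction, the statement is established for all N ≥ 6.
Hence the smallest such M is 6.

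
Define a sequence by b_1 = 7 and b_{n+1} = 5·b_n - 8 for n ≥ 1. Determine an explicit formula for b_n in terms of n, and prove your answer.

b_n = 5^n + 2

Computing the first terms: b_1 = 7, b_2 = 27, b_3 = 127. This suggests b_n = 5^n + 2.
For the base case n = 1: the formula gives 7 = 7 = b_1.
For the inductive step, assume it holds for an arbitrary i ≥ 1, so b_i = 5^i + 2.
Then b_{i+1} = 5·b_i - 8 = 5·(5^i + 2) - 8 = 5^(i + 1) + 2,
which is the claimed formula at n = i+1.
Hence, by induction on n, the claim holds for every n ≥ 1.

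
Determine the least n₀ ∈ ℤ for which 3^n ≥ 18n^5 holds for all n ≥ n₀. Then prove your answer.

At n = 14: 4782969 < 9680832, so the inequality fails and n₀ ≥ 15. We prove 3^n ≥ 18n^5 for all n ≥ 15.
When n = 15: 3^n = 14348907 and 18n^5 = 13668750, so 14348907 ≥ 13668750.
Inductive step: assume the claim holds for n = i, so 3^i ≥ 18i^5.
Then 3^(i + 1) = 3·(3^i) ≥ 3·(18i^5).
Also, for i ≥ 15 we have 3·(18i^5) ≥ 18(i+1)^5, since 3 ≥ (1 + 1/i)^5 for all i ≥ 15.
Combining, 3^(i + 1) ≥ 18(i+1)^5.
Hence, by induction on n, the claim holds for every n ≥ 15.
Hence the smallest such n₀ is 15.

n₀ = 15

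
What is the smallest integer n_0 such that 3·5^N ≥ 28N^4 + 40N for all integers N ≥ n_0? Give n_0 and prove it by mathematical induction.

At N = 5: 9375 < 17700, so the inequality fails and n_0 ≥ 6. We prove 3·5^N ≥ 28N^4 + 40N for all N ≥ 6.
Base step (N = 6): 3·5^N = 46875 and 28N^4 + 40N = 36528, so 46875 ≥ 36528.
Suppose the result is true for N = p, so 3·5^p ≥ 28p^4 + 40p.
Then 3·5^(p + 1) = 5·(3·5^p) ≥ 5·(28p^4 + 40p).
Also, for p ≥ 6 we have 5·(28p^4 + 40p) ≥ 28(p+1)^4 + 40(p+1), since 5·(28p^4 + 40p) − (28(p+1)^4 + 40(p+1)) = 112p^4 - 112p^3 - 168p^2 + 48p - 68, which is nonnegative for all p ≥ 6.
Combining, 3·5^(p + 1) ≥ 28(p+1)^4 + 40(p+1).
This completes the induction.
Hence the smallest such n_0 is 6.

n_0 = 6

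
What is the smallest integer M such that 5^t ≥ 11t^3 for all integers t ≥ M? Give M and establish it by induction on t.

At t = 4: 625 < 704, so the inequality fails and M ≥ 5. We prove 5^t ≥ 11t^3 for all t ≥ 5.
When t = 5: 5^t = 3125 and 11t^3 = 1375, so 3125 ≥ 1375.
For the inductive step, assume it holds for an arbitrary j ≥ 5, so 5^j ≥ 11j^3.
Then 5^(j + 1) = 5·(5^j) ≥ 5·(11j^3).
Also, for j ≥ 5 we have 5·(11j^3) ≥ 11(j+1)^3, since 5 ≥ (1 + 1/j)^3 for all j ≥ 5.
Combining, 5^(j + 1) ≥ 11(j+1)^3.
Hence, by induction on t, the claim holds for every t ≥ 5.
Hence the smallest such M is 5.

M = 5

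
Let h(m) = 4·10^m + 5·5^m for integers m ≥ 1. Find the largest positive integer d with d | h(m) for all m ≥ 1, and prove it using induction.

d = 5

Computing the first values: h(1) = 65 and h(2) = 525; gcd(65, 525) = 5, so d ≤ 5.
We prove 5 | 4·10^m + 5·5^m for all m ≥ 1 by induction on m.
When m = 1: h(1) = 65 = 5·(13), so 5 | h(1).
Inductive step: assume the claim holds for m = j, i.e. 5 | h(j). Then
h(j+1) − 10·h(j) = (4·10^(j+1) + 5·5^(j+1)) − 10·(4·10^j + 5·5^j) = (5)·5^j·(5 − 10) = (-25)·5^j. Since 5 | h(j) by the inductive hypothesis, 5 | 10·h(j); and 5 | -25 since -25 = 5·-5. Therefore 5 | h(j+1).
By induction, the statement is established for all m ≥ 1.
Therefore the largest such d is 5.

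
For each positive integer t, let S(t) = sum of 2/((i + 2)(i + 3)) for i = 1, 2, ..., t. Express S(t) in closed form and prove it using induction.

We claim S(t) = 2t/(3(t + 3)) for all t ≥ 1.
When t = 1: S(1) = 1/6, and the closed form gives 1/6. They agree.
Inductive step: suppose the statement holds for some i ≥ 1, so S(i) = 2i/(3(i + 3)).
Then S(i+1) = S(i) + (2/((i + 3)(i + 4))) = (2i/(3(i + 3))) + (2/((i + 3)(i + 4))).
Simplifying, S(i+1) = 2(i + 1)/(3(i + 4)) = 2(i+1)/(3((i+1) + 3)),
which is the closed form with t = i+1.
This completes the induction.

S(t) = 2t/(3(t + 3))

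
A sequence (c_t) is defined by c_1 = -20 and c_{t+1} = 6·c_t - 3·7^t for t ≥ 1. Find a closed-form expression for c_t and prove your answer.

c_t = 6^(t - 1) - 3·7^t

Computing the first terms: c_1 = -20, c_2 = -141, c_3 = -993. This suggests c_t = 6^(t - 1) - 3·7^t.
For the base case t = 1: the formula gives -20 = -20 = c_1.
Inductive step: suppose the statement holds for some k ≥ 1, so c_k = 6^(k - 1) - 3·7^k.
Then c_{k+1} = 6·c_k - 3·7^k = 6·(6^(k - 1) - 3·7^k) - 3·7^k = 6^k - 3·7^(k + 1) = 6^((k+1) - 1) - 3·7^(k+1),
which is the claimed formula at t = k+1.
Hence, by induction on t, the claim holds for every t ≥ 1.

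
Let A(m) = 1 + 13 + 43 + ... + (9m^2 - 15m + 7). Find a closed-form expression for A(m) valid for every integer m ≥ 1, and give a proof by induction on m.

A(m) = m(3m^2 - 3m + 1)

We claim A(m) = m(3m^2 - 3m + 1) for all m ≥ 1.
Base step (m = 1): A(1) = 1, and the closed form gives 1. They agree.
For the inductive step, assume it holds for an arbitrary p ≥ 1, so A(p) = p(3p^2 - 3p + 1).
Then A(p+1) = A(p) + (9p^2 + 3p + 1) = (p(3p^2 - 3p + 1)) + (9p^2 + 3p + 1).
Simplifying, A(p+1) = (p + 1)(3p^2 + 3p + 1) = (p+1)(3(p+1)^2 - 3(p+1) + 1),
which is the closed form with m = p+1.
By the principle of mathematical induction, the result holds for all m ≥ 1.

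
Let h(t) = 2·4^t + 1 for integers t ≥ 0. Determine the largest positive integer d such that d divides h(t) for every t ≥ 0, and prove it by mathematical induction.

d = 3

Computing the first values: h(0) = 3 and h(1) = 9; gcd(3, 9) = 3, so d ≤ 3.
We prove 3 | 2·4^t + 1 for all t ≥ 0 by induction on t.
Base case (t = 0): h(0) = 3 = 3·(1), so 3 | h(0).
Inductive step: assume the claim holds for t = k, i.e. 3 | h(k). Then
h(k+1) = 2·4^(k+1) + 1 = 4·(2·4^k + 1) - 3 = 4·h(k) - 3. The first term is divisible by 3 by the inductive hypothesis, and -3 is divisible by 3. Hence 3 | h(k+1).
Hence, by induction on t, the claim holds for every t ≥ 0.
Therefore the largest such d is 3.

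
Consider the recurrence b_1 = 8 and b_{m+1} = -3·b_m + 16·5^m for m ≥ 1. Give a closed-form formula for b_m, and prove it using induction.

Computing the first terms: b_1 = 8, b_2 = 56, b_3 = 232. This suggests b_m = -2(-3)^(m - 1) + 2·5^m.
When m = 1: the formula gives 8 = 8 = b_1.
Inductive step: suppose the statement holds for some p ≥ 1, so b_p = -2(-3)^(p - 1) + 2·5^p.
Then b_{p+1} = -3·b_p + 16·5^p = -3·(-2(-3)^(p - 1) + 2·5^p) + 16·5^p = -2(-3)^p + 2·5^(p + 1) = -2(-3)^((p+1) - 1) + 2·5^(p+1),
which is the claimed formula at m = p+1.
Hence, by induction on m, the claim holds for every m ≥ 1.

b_m = -2(-3)^(m - 1) + 2·5^m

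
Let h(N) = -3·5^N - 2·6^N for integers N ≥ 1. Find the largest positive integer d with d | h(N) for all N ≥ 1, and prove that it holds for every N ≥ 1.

Computing the first values: h(1) = -27 and h(2) = -147; gcd(-27, -147) = 3, so d ≤ 3.
We prove 3 | -3·5^N - 2·6^N for all N ≥ 1 by induction on N.
Base case (N = 1): h(1) = -27 = 3·(-9), so 3 | h(1).
Suppose the result is true for N = k, i.e. 3 | h(k). Then
h(k+1) − 6·h(k) = (-3·5^(k+1) - 2·6^(k+1)) − 6·(-3·5^k - 2·6^k) = (-3)·5^k·(5 − 6) = (3)·5^k. Since 3 | h(k) by the inductive hypothesis, 3 | 6·h(k); and 3 | 3 since 3 = 3·1. Therefore 3 | h(k+1).
By induction, the statement is established for all N ≥ 1.
Therefore the largest such d is 3.

d = 3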